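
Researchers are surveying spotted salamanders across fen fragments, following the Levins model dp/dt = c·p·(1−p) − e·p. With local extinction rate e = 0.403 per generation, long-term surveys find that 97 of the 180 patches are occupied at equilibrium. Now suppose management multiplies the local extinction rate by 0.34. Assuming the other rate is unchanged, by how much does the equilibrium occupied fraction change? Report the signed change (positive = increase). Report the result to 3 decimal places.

0.304

Observed p* = 97/180 = 0.53889.
Balance c(1−p*) = e gives c = e/(1 − 0.53889) = 0.403/0.46111 = 0.87398.
New p* = 1 − e/c = 1 − 0.13702/0.87398 = 0.84322.
Δp* = 0.84322 − 0.53889 = +0.30433.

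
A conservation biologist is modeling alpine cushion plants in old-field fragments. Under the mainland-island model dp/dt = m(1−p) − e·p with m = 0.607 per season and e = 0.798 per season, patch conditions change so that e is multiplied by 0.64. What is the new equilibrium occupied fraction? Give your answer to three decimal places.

0.543

Before: p* = 0.607/(0.607+0.798) = 0.4320.
After: m = 0.607, e = 0.51072; p* = 0.607/1.1177 = 0.5431.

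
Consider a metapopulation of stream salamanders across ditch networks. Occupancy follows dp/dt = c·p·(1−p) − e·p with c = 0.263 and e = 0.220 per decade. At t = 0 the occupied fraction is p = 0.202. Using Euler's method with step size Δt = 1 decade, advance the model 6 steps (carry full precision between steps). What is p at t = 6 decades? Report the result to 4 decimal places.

Update rule: p ← p + [c·p·(1−p) − e·p]·Δt with Δt = 1.
p: 0.20200 → 0.19995  (Δp = -0.00205)
p: 0.19995 → 0.19804  (Δp = -0.00192)
p: 0.19804 → 0.19624  (Δp = -0.00180)
p: 0.19624 → 0.19455  (Δp = -0.00169)
p: 0.19455 → 0.19296  (Δp = -0.00159)
p: 0.19296 → 0.19146  (Δp = -0.00150)

0.1915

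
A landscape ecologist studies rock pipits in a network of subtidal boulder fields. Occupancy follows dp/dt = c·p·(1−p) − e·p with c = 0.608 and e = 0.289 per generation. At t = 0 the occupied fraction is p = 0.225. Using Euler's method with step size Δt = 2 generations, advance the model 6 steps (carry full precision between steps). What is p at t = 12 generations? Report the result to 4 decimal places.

Update rule: p ← p + [c·p·(1−p) − e·p]·Δt with Δt = 2.
  1  |  dp/dt·Δt = +0.081990  |  p_1 = 0.306990
  2  |  dp/dt·Δt = +0.081260  |  p_2 = 0.388250
  3  |  dp/dt·Δt = +0.064406  |  p_3 = 0.452656
  4  |  dp/dt·Δt = +0.039639  |  p_4 = 0.492295
  5  |  dp/dt·Δt = +0.019381  |  p_5 = 0.511676
  6  |  dp/dt·Δt = +0.008085  |  p_6 = 0.519762

0.5198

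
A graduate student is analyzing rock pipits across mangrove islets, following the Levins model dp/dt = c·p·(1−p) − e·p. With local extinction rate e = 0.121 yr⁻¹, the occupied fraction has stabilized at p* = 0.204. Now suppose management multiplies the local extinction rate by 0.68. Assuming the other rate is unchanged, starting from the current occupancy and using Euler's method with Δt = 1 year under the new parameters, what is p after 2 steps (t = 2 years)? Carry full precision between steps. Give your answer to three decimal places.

Balance c(1−p*) = e gives c = e/(1 − 0.20400) = 0.121/0.79600 = 0.15201.
Starting from p₀ = 0.20400; update p ← p + (dp/dt)·Δt with the new parameters.
  1  |  dp/dt·Δt = +0.007899  |  p_1 = 0.211899
  2  |  dp/dt·Δt = +0.007950  |  p_2 = 0.219849

0.220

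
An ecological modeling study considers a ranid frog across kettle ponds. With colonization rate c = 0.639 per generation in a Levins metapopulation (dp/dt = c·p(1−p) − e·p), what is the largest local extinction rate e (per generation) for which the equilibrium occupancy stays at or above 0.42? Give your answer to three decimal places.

1 − e/c ≥ 0.42 ⇒ e ≤ c(1 − 0.42) = 0.639 × 0.5800.
e_max = 0.3706.

0.371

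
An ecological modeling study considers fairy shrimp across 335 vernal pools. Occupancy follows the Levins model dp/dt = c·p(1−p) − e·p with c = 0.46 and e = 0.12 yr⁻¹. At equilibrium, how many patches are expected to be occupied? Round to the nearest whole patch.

248

p* = 1 − e/c = 1 − 0.12/0.46 = 0.7391.
Expected occupied patches = N × p* = 335 × 0.7391 = 247.61 ≈ 248.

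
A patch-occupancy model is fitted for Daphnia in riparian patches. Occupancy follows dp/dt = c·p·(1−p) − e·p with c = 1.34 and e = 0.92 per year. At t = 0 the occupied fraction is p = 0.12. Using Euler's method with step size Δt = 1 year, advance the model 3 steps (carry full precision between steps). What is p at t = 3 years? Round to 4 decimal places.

0.2159

Update rule: p ← p + [c·p·(1−p) − e·p]·Δt with Δt = 1.
step 1: Δp = +0.03110, p = 0.15110
step 2: Δp = +0.03287, p = 0.18397
step 3: Δp = +0.03191, p = 0.21589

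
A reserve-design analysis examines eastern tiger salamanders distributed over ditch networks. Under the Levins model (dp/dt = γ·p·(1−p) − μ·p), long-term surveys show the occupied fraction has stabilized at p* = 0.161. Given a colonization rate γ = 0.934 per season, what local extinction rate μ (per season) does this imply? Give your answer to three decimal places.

At equilibrium γ(1−p*) = μ.
μ = 0.934 × (1 − 0.161) = 0.934 × 0.8390 = 0.7836.

0.784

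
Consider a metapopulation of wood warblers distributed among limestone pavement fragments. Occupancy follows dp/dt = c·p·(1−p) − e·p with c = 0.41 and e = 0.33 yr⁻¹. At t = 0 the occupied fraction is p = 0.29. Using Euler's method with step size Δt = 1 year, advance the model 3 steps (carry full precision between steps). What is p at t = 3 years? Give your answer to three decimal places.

Update rule: p ← p + [c·p·(1−p) − e·p]·Δt with Δt = 1.
t = 1: p = 0.29000 + (-0.01128) = 0.27872
t = 2: p = 0.27872 + (-0.00955) = 0.26917
t = 3: p = 0.26917 + (-0.00817) = 0.26099

0.261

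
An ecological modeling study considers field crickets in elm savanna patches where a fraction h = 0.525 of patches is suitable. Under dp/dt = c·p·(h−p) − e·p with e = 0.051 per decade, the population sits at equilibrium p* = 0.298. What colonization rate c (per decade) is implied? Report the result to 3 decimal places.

0.225

At equilibrium c(h−p*) = e, so c = e/(h−p*).
c = 0.051/(0.525 − 0.298) = 0.051/0.2270 = 0.2247.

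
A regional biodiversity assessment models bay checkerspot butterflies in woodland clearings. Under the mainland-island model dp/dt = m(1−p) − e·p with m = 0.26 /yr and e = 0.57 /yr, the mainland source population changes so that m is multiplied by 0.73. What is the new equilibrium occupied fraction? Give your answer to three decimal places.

Before: p* = 0.26/(0.26+0.57) = 0.3133.
After: m = 0.1898, e = 0.57; p* = 0.1898/0.7598 = 0.2498.

0.250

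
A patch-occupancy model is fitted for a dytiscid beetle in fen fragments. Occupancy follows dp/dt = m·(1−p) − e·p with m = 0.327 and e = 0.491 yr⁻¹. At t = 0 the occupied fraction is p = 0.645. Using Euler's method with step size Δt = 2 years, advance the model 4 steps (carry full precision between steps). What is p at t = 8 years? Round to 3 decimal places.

0.440

Update rule: p ← p + [m·(1−p) − e·p]·Δt with Δt = 2.
  1  |  dp/dt·Δt = -0.401220  |  p_1 = 0.243780
  2  |  dp/dt·Δt = +0.255176  |  p_2 = 0.498956
  3  |  dp/dt·Δt = -0.162292  |  p_3 = 0.336664
  4  |  dp/dt·Δt = +0.103218  |  p_4 = 0.439882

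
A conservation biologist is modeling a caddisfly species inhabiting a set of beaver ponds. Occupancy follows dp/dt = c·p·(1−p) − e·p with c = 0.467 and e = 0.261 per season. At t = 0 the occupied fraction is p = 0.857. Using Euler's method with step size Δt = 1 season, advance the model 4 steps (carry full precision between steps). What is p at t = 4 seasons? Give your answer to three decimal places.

0.530

Update rule: p ← p + [c·p·(1−p) − e·p]·Δt with Δt = 1.
t = 1: p = 0.85700 + (-0.16645) = 0.69055
t = 2: p = 0.69055 + (-0.08044) = 0.61011
t = 3: p = 0.61011 + (-0.04815) = 0.56196
t = 4: p = 0.56196 + (-0.03171) = 0.53025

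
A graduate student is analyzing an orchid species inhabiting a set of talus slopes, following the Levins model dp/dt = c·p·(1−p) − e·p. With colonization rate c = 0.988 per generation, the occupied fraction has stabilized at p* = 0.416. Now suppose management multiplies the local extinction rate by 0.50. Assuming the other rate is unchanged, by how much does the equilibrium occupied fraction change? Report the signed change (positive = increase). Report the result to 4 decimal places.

0.2920

Balance c(1−p*) = e gives e = 0.988×(1 − 0.41600) = 0.57699.
New p* = 1 − e/c = 1 − 0.28850/0.98800 = 0.70800.
Δp* = 0.70800 − 0.41600 = +0.29200.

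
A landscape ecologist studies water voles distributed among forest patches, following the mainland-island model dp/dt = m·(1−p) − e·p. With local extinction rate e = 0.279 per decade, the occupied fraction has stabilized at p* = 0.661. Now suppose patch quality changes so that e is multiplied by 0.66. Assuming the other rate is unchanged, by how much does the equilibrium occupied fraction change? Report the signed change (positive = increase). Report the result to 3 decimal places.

0.086

Balance m(1−p*) = e·p* gives m = e·p*/(1−p*) = 0.279×0.66100/0.33900 = 0.54401.
New p* = m/(m+e) = 0.54401/(0.54401+0.18414) = 0.74711.
Δp* = 0.74711 − 0.66100 = +0.08611.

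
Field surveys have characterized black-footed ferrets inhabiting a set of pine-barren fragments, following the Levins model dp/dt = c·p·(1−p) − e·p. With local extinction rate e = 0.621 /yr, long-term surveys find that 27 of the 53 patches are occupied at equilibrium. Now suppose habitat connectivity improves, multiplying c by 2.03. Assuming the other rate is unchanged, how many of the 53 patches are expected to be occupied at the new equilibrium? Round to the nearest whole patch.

40

Observed p* = 27/53 = 0.50943.
Balance c(1−p*) = e gives c = e/(1 − 0.50943) = 0.621/0.49057 = 1.26587.
New p* = 1 − e/c = 1 − 0.62100/2.56972 = 0.75834.
Expected occupied = 53 × 0.75834 = 40.19 ≈ 40.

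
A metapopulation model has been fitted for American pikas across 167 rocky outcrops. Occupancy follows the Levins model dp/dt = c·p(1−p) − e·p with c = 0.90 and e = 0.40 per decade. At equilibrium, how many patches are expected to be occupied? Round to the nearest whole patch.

93

p* = 1 − e/c = 1 − 0.40/0.90 = 0.5556.
Expected occupied patches = N × p* = 167 × 0.5556 = 92.78 ≈ 93.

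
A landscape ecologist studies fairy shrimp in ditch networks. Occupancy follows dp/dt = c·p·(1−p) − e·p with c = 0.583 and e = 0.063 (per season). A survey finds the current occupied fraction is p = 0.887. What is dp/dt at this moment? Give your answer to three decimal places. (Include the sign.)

Colonization term: c·p·(1−p) = 0.583×0.887×0.1130 = 0.05843.
Extinction term: e·p = 0.05588.
dp/dt = 0.05843 − 0.05588 = 0.00255.

0.003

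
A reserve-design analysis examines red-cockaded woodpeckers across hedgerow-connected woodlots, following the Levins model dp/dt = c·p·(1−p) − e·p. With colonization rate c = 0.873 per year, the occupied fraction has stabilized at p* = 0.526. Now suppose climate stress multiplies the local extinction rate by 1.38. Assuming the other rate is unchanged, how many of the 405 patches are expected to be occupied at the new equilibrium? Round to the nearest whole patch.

Balance c(1−p*) = e gives e = 0.873×(1 − 0.52600) = 0.41380.
New p* = 1 − e/c = 1 − 0.57104/0.87300 = 0.34589.
Expected occupied = 405 × 0.34589 = 140.09 ≈ 140.

140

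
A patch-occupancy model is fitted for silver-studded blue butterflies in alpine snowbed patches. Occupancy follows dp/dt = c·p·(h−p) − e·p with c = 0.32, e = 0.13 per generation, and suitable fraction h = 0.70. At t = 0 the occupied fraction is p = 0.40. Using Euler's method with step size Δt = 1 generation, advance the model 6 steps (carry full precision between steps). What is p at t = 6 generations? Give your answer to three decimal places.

0.343

Update rule: p ← p + [c·p·(h−p) − e·p]·Δt with Δt = 1.
p: 0.40000 → 0.38640  (Δp = -0.01360)
p: 0.38640 → 0.37494  (Δp = -0.01146)
p: 0.37494 → 0.36520  (Δp = -0.00974)
p: 0.36520 → 0.35685  (Δp = -0.00835)
p: 0.35685 → 0.34965  (Δp = -0.00721)
p: 0.34965 → 0.34339  (Δp = -0.00625)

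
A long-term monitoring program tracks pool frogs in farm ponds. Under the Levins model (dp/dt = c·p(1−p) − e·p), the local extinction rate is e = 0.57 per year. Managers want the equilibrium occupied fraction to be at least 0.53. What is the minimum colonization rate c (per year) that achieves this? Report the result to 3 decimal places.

1.213

p* = 1 − e/c ≥ 0.53 requires e/c ≤ 0.4700, i.e. c ≥ e/0.4700.
c_min = 0.57/0.4700 = 1.2128.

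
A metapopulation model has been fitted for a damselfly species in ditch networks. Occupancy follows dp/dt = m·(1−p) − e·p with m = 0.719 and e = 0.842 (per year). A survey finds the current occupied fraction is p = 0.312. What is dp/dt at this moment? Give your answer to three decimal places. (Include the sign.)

0.232

Colonization term: m·(1−p) = 0.719×0.6880 = 0.49467.
Extinction term: e·p = 0.26270.
dp/dt = 0.49467 − 0.26270 = 0.23197.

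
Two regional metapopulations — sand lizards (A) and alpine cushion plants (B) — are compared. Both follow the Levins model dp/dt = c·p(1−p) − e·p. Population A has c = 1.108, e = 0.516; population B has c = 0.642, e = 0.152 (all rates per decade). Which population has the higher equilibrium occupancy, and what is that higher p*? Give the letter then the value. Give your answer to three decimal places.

A: p*_A = 1 − 0.516/1.108 = 0.5343.
B: p*_B = 1 − 0.152/0.642 = 0.7632.
B is higher at 0.7632.

B, 0.763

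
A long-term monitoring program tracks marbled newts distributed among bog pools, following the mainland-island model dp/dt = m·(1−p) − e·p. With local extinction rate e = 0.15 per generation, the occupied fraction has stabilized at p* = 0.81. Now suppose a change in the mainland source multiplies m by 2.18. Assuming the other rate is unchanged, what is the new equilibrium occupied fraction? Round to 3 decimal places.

Balance m(1−p*) = e·p* gives m = e·p*/(1−p*) = 0.15×0.81000/0.19000 = 0.63947.
New p* = m/(m+e) = 1.39404/(1.39404+0.15000) = 0.90285.

0.903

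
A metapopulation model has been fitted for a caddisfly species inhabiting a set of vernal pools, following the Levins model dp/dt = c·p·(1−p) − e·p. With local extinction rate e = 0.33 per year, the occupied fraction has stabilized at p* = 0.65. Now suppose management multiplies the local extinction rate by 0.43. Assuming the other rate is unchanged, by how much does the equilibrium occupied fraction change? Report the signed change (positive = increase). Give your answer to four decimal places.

Balance c(1−p*) = e gives c = e/(1 − 0.65000) = 0.33/0.35000 = 0.94286.
New p* = 1 − e/c = 1 − 0.14190/0.94286 = 0.84950.
Δp* = 0.84950 − 0.65000 = +0.19950.

0.1995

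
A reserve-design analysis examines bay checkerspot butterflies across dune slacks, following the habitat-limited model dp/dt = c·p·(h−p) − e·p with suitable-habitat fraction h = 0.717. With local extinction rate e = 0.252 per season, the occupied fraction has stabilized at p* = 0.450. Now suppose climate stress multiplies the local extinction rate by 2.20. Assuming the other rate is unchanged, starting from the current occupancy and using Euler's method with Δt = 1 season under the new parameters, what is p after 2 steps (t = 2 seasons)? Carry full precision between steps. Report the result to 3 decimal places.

0.259

Balance c(h−p*) = e gives c = e/(0.717 − 0.45000) = 0.252/0.26700 = 0.94382.
Starting from p₀ = 0.45000; update p ← p + (dp/dt)·Δt with the new parameters.
p: 0.45000 → 0.31392  (Δp = -0.13608)
p: 0.31392 → 0.25931  (Δp = -0.05461)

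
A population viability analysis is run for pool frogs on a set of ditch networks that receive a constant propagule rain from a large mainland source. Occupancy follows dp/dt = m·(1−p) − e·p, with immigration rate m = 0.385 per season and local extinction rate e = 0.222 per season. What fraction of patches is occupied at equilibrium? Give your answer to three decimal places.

0.634

At equilibrium the propagule rain into empty patches balances local extinction: m(1−p*) = e·p*.
p* = m/(m+e) = 0.385/(0.385+0.222) = 0.385/0.6070 = 0.6343.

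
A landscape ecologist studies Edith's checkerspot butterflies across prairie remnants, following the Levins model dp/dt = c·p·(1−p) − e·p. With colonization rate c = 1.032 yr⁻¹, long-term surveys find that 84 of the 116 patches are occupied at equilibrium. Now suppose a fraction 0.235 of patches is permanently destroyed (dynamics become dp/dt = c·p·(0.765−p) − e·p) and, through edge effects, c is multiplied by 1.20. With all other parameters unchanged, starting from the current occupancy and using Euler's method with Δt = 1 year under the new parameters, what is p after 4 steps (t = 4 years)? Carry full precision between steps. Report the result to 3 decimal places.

Observed p* = 84/116 = 0.72414.
Balance c(1−p*) = e gives e = 1.032×(1 − 0.72414) = 0.28469.
Starting from p₀ = 0.72414; update p ← p + (dp/dt)·Δt with the new parameters.
step 1: Δp = -0.16951, p = 0.55463
step 2: Δp = -0.01340, p = 0.54123
step 3: Δp = -0.00410, p = 0.53713
step 4: Δp = -0.00134, p = 0.53579

0.536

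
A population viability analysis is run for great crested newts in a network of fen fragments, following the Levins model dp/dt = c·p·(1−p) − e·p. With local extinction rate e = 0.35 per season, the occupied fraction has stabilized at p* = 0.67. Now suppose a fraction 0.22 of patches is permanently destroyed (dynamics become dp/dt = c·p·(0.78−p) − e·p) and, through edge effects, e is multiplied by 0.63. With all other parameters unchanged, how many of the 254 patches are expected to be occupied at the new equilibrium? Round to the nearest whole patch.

145

Balance c(1−p*) = e gives c = e/(1 − 0.67000) = 0.35/0.33000 = 1.06061.
New p* = 0.78 − e/c = 0.78 − 0.22050/1.06061 = 0.57210.
Expected occupied = 254 × 0.57210 = 145.31 ≈ 145.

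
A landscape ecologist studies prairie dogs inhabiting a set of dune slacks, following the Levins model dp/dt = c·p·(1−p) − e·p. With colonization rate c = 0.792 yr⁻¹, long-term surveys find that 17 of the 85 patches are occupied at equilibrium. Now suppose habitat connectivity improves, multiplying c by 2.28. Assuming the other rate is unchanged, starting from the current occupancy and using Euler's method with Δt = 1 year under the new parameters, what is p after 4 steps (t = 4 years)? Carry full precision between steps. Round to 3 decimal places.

Observed p* = 17/85 = 0.20000.
Balance c(1−p*) = e gives e = 0.792×(1 − 0.20000) = 0.63360.
Starting from p₀ = 0.20000; update p ← p + (dp/dt)·Δt with the new parameters.
  1  |  dp/dt·Δt = +0.162202  |  p_1 = 0.362202
  2  |  dp/dt·Δt = +0.187661  |  p_2 = 0.549862
  3  |  dp/dt·Δt = +0.098558  |  p_3 = 0.648420
  4  |  dp/dt·Δt = +0.000823  |  p_4 = 0.649243

0.649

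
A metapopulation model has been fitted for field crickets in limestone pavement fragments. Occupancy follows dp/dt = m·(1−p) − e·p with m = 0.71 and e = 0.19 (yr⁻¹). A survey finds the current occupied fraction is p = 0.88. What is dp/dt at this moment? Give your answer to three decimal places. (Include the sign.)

-0.082

Colonization term: m·(1−p) = 0.71×0.1200 = 0.08520.
Extinction term: e·p = 0.16720.
dp/dt = 0.08520 − 0.16720 = -0.08200.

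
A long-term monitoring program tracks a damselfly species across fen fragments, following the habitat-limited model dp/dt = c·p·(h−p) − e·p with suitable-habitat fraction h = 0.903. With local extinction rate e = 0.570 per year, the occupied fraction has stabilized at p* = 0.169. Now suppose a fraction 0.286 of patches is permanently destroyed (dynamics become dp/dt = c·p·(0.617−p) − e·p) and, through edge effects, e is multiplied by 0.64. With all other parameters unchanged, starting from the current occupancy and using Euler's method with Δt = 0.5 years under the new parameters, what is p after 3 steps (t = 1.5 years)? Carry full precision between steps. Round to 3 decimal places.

Balance c(h−p*) = e gives c = e/(0.903 − 0.16900) = 0.570/0.73400 = 0.77657.
Starting from p₀ = 0.16900; update p ← p + (dp/dt)·Δt with the new parameters.
step 1: Δp = -0.00143, p = 0.16757
step 2: Δp = -0.00132, p = 0.16625
step 3: Δp = -0.00123, p = 0.16502

0.165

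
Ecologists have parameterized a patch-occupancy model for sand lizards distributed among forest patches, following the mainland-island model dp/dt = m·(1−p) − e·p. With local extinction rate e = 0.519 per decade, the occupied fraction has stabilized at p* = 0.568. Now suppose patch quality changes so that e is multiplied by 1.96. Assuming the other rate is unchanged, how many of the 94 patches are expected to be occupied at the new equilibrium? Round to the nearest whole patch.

38

Balance m(1−p*) = e·p* gives m = e·p*/(1−p*) = 0.519×0.56800/0.43200 = 0.68239.
New p* = m/(m+e) = 0.68239/(0.68239+1.01724) = 0.40149.
Expected occupied = 94 × 0.40149 = 37.74 ≈ 38.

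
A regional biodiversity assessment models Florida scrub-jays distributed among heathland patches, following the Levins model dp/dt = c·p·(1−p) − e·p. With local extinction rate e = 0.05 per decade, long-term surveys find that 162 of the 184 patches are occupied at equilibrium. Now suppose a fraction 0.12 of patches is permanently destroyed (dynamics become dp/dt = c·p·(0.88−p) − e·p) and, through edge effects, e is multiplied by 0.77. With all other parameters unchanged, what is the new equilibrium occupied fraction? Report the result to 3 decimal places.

Observed p* = 162/184 = 0.88043.
Balance c(1−p*) = e gives c = e/(1 − 0.88043) = 0.05/0.11957 = 0.41817.
New p* = 0.88 − e/c = 0.88 − 0.03850/0.41817 = 0.78793.

0.788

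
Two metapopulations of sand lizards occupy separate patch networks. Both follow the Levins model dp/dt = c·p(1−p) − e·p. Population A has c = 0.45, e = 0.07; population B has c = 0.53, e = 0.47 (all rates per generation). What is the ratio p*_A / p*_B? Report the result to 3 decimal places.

A: p*_A = 1 − 0.07/0.45 = 0.8444.
B: p*_B = 1 − 0.47/0.53 = 0.1132.
p*_A / p*_B = 0.8444/0.1132 = 7.4593.

7.459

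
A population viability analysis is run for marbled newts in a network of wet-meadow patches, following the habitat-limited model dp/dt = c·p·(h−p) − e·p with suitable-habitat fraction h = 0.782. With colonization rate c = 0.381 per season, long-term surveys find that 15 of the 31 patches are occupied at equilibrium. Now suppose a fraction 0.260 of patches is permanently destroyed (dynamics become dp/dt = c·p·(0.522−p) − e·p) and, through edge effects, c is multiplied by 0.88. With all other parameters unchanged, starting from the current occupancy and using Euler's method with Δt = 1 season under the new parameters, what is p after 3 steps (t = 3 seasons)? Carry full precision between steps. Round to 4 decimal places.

Observed p* = 15/31 = 0.48387.
Balance c(h−p*) = e gives e = 0.381×(0.782 − 0.48387) = 0.11359.
Starting from p₀ = 0.48387; update p ← p + (dp/dt)·Δt with the new parameters.
p: 0.48387 → 0.43510  (Δp = -0.04878)
p: 0.43510 → 0.39835  (Δp = -0.03674)
p: 0.39835 → 0.36962  (Δp = -0.02873)

0.3696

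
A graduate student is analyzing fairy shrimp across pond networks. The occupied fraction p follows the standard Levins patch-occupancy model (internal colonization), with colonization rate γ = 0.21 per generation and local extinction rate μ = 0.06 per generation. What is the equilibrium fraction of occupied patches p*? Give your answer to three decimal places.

0.714

Setting dp/dt = 0 and dividing through by p* gives γ·(1−p*) = μ.
So p* = 1 − μ/γ = 1 − 0.06/0.21 = 1 − 0.2857 = 0.7143.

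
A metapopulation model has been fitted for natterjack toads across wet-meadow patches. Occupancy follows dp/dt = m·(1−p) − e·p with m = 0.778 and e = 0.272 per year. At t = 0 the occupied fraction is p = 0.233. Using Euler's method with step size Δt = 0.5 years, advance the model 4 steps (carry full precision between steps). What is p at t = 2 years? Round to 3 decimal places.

0.715

Update rule: p ← p + [m·(1−p) − e·p]·Δt with Δt = 0.5.
t = 0.5: p = 0.23300 + (+0.26667) = 0.49967
t = 1: p = 0.49967 + (+0.12667) = 0.62635
t = 1.5: p = 0.62635 + (+0.06017) = 0.68651
t = 2: p = 0.68651 + (+0.02858) = 0.71509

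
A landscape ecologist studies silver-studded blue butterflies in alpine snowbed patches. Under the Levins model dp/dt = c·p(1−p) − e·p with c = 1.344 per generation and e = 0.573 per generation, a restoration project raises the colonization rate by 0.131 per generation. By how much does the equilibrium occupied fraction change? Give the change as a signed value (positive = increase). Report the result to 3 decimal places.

Before: p* = 1 − 0.573/1.344 = 0.5737.
After the change, c = 1.475, e = 0.573, so p* = 1 − 0.573/1.475 = 0.6115.
Δp* = 0.6115 − 0.5737 = +0.0379.

0.038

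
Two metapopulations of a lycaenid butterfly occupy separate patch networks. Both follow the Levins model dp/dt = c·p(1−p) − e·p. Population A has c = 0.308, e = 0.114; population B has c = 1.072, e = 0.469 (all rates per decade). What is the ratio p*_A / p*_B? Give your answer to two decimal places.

A: p*_A = 1 − 0.114/0.308 = 0.6299.
B: p*_B = 1 − 0.469/1.072 = 0.5625.
p*_A / p*_B = 0.6299/0.5625 = 1.1198.

1.12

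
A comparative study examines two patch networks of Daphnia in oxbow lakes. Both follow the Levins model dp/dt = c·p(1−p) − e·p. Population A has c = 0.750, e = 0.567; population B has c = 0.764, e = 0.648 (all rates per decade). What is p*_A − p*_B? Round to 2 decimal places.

A: p*_A = 1 − 0.567/0.750 = 0.2440.
B: p*_B = 1 − 0.648/0.764 = 0.1518.
p*_A − p*_B = 0.2440 − 0.1518 = 0.0922.

0.09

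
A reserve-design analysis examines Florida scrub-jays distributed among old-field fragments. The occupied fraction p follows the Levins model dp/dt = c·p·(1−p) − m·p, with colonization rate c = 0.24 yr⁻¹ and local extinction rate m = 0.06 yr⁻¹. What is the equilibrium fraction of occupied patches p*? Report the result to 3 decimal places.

Setting dp/dt = 0 and dividing through by p* gives c·(1−p*) = m.
So p* = 1 − m/c = 1 − 0.06/0.24 = 1 − 0.2500 = 0.7500.

0.750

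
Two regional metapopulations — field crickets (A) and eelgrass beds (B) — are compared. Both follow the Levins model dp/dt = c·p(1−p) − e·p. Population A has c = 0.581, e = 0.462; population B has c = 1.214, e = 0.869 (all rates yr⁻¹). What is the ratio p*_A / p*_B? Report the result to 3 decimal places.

0.721

A: p*_A = 1 − 0.462/0.581 = 0.2048.
B: p*_B = 1 − 0.869/1.214 = 0.2842.
p*_A / p*_B = 0.2048/0.2842 = 0.7207.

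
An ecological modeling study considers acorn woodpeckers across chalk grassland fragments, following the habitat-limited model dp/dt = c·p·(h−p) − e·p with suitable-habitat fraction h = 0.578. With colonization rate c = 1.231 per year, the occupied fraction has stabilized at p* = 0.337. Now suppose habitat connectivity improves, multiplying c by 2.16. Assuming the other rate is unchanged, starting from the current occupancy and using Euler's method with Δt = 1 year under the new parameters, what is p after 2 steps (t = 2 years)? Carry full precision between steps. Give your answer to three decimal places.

Balance c(h−p*) = e gives e = 1.231×(0.578 − 0.33700) = 0.29667.
Starting from p₀ = 0.33700; update p ← p + (dp/dt)·Δt with the new parameters.
step 1: Δp = +0.11597, p = 0.45297
step 2: Δp = +0.01620, p = 0.46918

0.469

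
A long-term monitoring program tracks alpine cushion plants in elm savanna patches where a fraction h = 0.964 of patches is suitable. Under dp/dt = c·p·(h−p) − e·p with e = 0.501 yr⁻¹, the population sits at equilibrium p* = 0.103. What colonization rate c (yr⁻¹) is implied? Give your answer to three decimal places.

0.582

At equilibrium c(h−p*) = e, so c = e/(h−p*).
c = 0.501/(0.964 − 0.103) = 0.501/0.8610 = 0.5819.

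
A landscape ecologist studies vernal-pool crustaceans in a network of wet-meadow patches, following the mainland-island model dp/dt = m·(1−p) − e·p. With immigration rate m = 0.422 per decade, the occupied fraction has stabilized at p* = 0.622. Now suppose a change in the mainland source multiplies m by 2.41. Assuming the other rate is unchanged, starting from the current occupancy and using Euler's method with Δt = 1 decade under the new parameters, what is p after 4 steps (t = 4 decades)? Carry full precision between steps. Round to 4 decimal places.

0.7976

Balance m(1−p*) = e·p* gives e = m(1−p*)/p* = 0.422×0.37800/0.62200 = 0.25646.
Starting from p₀ = 0.62200; update p ← p + (dp/dt)·Δt with the new parameters.
step 1: Δp = +0.22492, p = 0.84692
step 2: Δp = -0.06151, p = 0.78541
step 3: Δp = +0.01682, p = 0.80223
step 4: Δp = -0.00460, p = 0.79763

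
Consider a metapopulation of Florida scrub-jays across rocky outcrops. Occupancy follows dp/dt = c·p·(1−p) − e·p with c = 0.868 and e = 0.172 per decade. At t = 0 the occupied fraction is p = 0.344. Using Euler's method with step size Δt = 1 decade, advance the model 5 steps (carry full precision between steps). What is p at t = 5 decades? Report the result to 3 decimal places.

0.791

Update rule: p ← p + [c·p·(1−p) − e·p]·Δt with Δt = 1.
step 1: Δp = +0.13671, p = 0.48071
step 2: Δp = +0.13400, p = 0.61470
step 3: Δp = +0.09985, p = 0.71455
step 4: Δp = +0.05414, p = 0.76869
step 5: Δp = +0.02212, p = 0.79081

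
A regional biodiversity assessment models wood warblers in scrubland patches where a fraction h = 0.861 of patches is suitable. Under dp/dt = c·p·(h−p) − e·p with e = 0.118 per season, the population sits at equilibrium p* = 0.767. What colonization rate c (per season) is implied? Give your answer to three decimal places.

1.255

At equilibrium c(h−p*) = e, so c = e/(h−p*).
c = 0.118/(0.861 − 0.767) = 0.118/0.0940 = 1.2553.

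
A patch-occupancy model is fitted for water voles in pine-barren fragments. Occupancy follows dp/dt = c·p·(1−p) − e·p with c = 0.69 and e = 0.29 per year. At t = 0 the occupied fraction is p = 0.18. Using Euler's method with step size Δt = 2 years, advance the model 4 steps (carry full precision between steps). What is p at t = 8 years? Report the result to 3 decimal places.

Update rule: p ← p + [c·p·(1−p) − e·p]·Δt with Δt = 2.
  1  |  dp/dt·Δt = +0.099288  |  p_1 = 0.279288
  2  |  dp/dt·Δt = +0.115788  |  p_2 = 0.395076
  3  |  dp/dt·Δt = +0.100663  |  p_3 = 0.495739
  4  |  dp/dt·Δt = +0.057446  |  p_4 = 0.553185

0.553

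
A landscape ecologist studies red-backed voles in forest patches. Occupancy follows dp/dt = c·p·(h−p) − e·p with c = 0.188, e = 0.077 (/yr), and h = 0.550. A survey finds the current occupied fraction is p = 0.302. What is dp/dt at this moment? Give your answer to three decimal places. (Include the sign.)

-0.009

Colonization term: c·p·(h−p) = 0.188×0.302×0.2480 = 0.01408.
Extinction term: e·p = 0.02325.
dp/dt = 0.01408 − 0.02325 = -0.00917.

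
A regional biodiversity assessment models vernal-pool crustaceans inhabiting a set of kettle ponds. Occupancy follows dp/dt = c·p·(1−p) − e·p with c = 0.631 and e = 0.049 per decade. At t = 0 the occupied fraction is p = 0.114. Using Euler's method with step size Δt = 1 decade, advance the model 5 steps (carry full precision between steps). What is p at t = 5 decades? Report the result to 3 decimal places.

0.622

Update rule: p ← p + [c·p·(1−p) − e·p]·Δt with Δt = 1.
  1  |  dp/dt·Δt = +0.058148  |  p_1 = 0.172148
  2  |  dp/dt·Δt = +0.081490  |  p_2 = 0.253638
  3  |  dp/dt·Δt = +0.107024  |  p_3 = 0.360661
  4  |  dp/dt·Δt = +0.127827  |  p_4 = 0.488488
  5  |  dp/dt·Δt = +0.133730  |  p_5 = 0.622219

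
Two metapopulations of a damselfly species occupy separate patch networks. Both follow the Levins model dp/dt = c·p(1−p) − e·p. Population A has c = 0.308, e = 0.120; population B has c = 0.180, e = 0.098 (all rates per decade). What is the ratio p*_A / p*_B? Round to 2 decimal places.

A: p*_A = 1 − 0.120/0.308 = 0.6104.
B: p*_B = 1 − 0.098/0.180 = 0.4556.
p*_A / p*_B = 0.6104/0.4556 = 1.3399.

1.34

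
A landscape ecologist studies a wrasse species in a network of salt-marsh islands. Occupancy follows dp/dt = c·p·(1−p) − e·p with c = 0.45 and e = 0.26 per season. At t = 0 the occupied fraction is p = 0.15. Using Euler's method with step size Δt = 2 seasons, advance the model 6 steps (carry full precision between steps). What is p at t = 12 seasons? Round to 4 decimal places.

Update rule: p ← p + [c·p·(1−p) − e·p]·Δt with Δt = 2.
  1  |  dp/dt·Δt = +0.036750  |  p_1 = 0.186750
  2  |  dp/dt·Δt = +0.039577  |  p_2 = 0.226327
  3  |  dp/dt·Δt = +0.039903  |  p_3 = 0.266230
  4  |  dp/dt·Δt = +0.037377  |  p_4 = 0.303607
  5  |  dp/dt·Δt = +0.032411  |  p_5 = 0.336018
  6  |  dp/dt·Δt = +0.026070  |  p_6 = 0.362087

0.3621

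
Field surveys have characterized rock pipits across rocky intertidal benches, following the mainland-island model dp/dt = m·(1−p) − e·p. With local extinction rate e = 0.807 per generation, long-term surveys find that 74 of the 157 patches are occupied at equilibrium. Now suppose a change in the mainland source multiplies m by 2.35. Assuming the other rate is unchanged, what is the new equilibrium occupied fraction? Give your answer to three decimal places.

0.677

Observed p* = 74/157 = 0.47134.
Balance m(1−p*) = e·p* gives m = e·p*/(1−p*) = 0.807×0.47134/0.52866 = 0.71950.
New p* = m/(m+e) = 1.69083/(1.69083+0.80700) = 0.67692.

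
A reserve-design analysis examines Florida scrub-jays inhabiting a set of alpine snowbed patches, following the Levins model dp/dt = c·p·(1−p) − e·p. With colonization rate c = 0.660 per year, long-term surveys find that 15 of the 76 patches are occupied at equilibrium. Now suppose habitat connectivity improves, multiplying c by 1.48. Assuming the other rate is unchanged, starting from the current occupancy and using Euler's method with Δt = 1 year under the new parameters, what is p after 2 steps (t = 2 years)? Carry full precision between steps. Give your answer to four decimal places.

0.2984

Observed p* = 15/76 = 0.19737.
Balance c(1−p*) = e gives e = 0.660×(1 − 0.19737) = 0.52974.
Starting from p₀ = 0.19737; update p ← p + (dp/dt)·Δt with the new parameters.
p: 0.19737 → 0.24755  (Δp = +0.05019)
p: 0.24755 → 0.29837  (Δp = +0.05081)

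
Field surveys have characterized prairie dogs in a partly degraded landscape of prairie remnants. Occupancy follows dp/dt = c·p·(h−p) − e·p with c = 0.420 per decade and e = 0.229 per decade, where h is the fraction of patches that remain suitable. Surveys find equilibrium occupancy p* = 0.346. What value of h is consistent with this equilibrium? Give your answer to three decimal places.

At equilibrium c(h−p*) = e, so h = p* + e/c.
h = 0.346 + 0.229/0.420 = 0.346 + 0.5452 = 0.8912.

0.891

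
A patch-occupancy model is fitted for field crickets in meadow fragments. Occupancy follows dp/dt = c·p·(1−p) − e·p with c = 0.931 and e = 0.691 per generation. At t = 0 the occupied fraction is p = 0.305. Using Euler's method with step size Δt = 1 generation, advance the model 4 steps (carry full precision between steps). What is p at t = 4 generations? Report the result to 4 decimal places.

0.2713

Update rule: p ← p + [c·p·(1−p) − e·p]·Δt with Δt = 1.
step 1: Δp = -0.01341, p = 0.29159
step 2: Δp = -0.00918, p = 0.28242
step 3: Δp = -0.00648, p = 0.27594
step 4: Δp = -0.00466, p = 0.27128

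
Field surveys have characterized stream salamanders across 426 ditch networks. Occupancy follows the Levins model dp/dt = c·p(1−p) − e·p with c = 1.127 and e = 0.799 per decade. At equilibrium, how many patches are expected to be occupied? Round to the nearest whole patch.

124

p* = 1 − e/c = 1 − 0.799/1.127 = 0.2910.
Expected occupied patches = N × p* = 426 × 0.2910 = 123.98 ≈ 124.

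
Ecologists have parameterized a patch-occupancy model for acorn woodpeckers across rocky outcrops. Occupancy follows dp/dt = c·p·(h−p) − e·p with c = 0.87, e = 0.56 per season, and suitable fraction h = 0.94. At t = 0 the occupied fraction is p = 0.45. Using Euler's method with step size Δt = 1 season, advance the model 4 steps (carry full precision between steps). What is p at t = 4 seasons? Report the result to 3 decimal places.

0.326

Update rule: p ← p + [c·p·(h−p) − e·p]·Δt with Δt = 1.
step 1: Δp = -0.06017, p = 0.38983
step 2: Δp = -0.03172, p = 0.35812
step 3: Δp = -0.01925, p = 0.33887
step 4: Δp = -0.01254, p = 0.32632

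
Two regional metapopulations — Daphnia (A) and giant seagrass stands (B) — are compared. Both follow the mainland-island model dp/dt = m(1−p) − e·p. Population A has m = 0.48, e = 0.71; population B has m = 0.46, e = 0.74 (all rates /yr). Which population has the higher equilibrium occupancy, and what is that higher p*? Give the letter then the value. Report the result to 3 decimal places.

A, 0.403

A: p*_A = m/(m+e) = 0.48/1.1900 = 0.4034.
B: p*_B = 0.46/1.2000 = 0.3833.
A is higher at 0.4034.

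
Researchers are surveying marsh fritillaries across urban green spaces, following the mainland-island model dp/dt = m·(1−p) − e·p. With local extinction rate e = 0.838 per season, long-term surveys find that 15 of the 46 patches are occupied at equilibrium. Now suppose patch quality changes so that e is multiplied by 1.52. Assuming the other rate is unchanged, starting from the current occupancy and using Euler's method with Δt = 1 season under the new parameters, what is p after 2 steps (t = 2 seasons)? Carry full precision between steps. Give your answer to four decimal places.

0.2805

Observed p* = 15/46 = 0.32609.
Balance m(1−p*) = e·p* gives m = e·p*/(1−p*) = 0.838×0.32609/0.67391 = 0.40548.
Starting from p₀ = 0.32609; update p ← p + (dp/dt)·Δt with the new parameters.
  1  |  dp/dt·Δt = -0.142096  |  p_1 = 0.183991
  2  |  dp/dt·Δt = +0.096518  |  p_2 = 0.280509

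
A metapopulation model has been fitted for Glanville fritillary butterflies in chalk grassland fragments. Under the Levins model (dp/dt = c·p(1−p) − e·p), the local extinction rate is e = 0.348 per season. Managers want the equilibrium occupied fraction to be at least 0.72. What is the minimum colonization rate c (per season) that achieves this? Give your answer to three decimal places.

1.243

p* = 1 − e/c ≥ 0.72 requires e/c ≤ 0.2800, i.e. c ≥ e/0.2800.
c_min = 0.348/0.2800 = 1.2429.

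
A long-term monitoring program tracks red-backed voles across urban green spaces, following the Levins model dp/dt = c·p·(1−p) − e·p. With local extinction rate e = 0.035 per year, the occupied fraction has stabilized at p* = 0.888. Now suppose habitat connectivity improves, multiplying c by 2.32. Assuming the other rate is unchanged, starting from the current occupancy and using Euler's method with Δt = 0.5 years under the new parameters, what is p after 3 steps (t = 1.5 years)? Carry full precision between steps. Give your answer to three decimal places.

0.932

Balance c(1−p*) = e gives c = e/(1 − 0.88800) = 0.035/0.11200 = 0.31250.
Starting from p₀ = 0.88800; update p ← p + (dp/dt)·Δt with the new parameters.
  1  |  dp/dt·Δt = +0.020513  |  p_1 = 0.908513
  2  |  dp/dt·Δt = +0.014231  |  p_2 = 0.922744
  3  |  dp/dt·Δt = +0.009694  |  p_3 = 0.932438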